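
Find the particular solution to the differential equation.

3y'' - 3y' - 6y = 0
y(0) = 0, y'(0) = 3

General solution: y = C₁e^(2x) + C₂e^(-x)
Applying ICs: C₁ = 1, C₂ = -1
Particular solution: y = e^(2x) - e^(-x)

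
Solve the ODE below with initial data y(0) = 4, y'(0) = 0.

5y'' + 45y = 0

General solution: y = C₁cos(3x) + C₂sin(3x)
Complex roots r = ±3i
Applying ICs: C₁ = 4, C₂ = 0
Particular solution: y = 4cos(3x)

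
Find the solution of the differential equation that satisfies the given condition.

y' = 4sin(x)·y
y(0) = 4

General solution: y = Ce^(-4cos(x))
Applying IC y(0) = 4:
Particular solution: y = 4e^(4(1-cos(x)))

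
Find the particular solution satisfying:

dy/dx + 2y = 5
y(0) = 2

General solution: y = 5/2 + Ce^(-2x)
Applying y(0) = 2: C = 2 - 5/2 = -1/2
Particular solution: y = 5/2 - (1/2)e^(-2x)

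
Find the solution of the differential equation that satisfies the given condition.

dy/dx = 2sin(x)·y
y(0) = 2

General solution: y = Ce^(-2cos(x))
Applying IC y(0) = 2:
Particular solution: y = 2e^(2(1-cos(x)))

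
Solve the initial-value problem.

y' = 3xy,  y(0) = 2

General solution: y = Ce^(3x²/2)
Applying IC y(0) = 2:
Particular solution: y = 2e^(3x²/2)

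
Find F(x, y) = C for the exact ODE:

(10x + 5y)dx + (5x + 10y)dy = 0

Verify exactness: ∂M/∂y = ∂N/∂x ✓
Find F(x,y) such that ∂F/∂x = M, ∂F/∂y = N
Solution: 5x² + 5xy + 5y² = C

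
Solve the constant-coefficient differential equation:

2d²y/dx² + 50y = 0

Characteristic equation: 2r² + 50 = 0
Divide by 2: r² + 25 = 0
Roots: r = ±5i (complex conjugates)
General solution: y = C₁cos(5x) + C₂sin(5x)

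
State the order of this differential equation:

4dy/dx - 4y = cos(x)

The order is 1 (highest derivative is of order 1).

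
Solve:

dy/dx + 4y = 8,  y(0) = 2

General solution: y = 2 + Ce^(-4x)
Applying y(0) = 2: C = 2 - 2 = 0
Particular solution: y = 2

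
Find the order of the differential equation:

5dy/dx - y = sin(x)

The order is 1 (highest derivative is of order 1).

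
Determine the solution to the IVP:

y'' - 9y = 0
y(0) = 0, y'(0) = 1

General solution: y = C₁e^(3x) + C₂e^(-3x)
Applying ICs: C₁ = 1/6, C₂ = -1/6
Particular solution: y = (1/6)e^(3x) - (1/6)e^(-3x)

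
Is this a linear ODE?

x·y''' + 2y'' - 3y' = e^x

Yes. Linear (y and its derivatives appear to the first power only, no products of y terms)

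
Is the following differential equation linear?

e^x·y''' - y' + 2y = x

Yes. Linear (y and its derivatives appear to the first power only, no products of y terms)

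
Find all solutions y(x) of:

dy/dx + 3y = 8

Using integrating factor method:

General solution: y = 8/3 + Ce^(-3x)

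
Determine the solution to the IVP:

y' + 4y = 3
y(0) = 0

General solution: y = 3/4 + Ce^(-4x)
Applying y(0) = 0: C = 0 - 3/4 = -3/4
Particular solution: y = 3/4 - (3/4)e^(-4x)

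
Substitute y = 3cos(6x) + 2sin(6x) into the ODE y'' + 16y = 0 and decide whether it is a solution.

Verification:
y'' = -108cos(6x) - 72sin(6x)
y'' + 16y ≠ 0 (frequency mismatch: got 36 instead of 16)

No, it is not a solution.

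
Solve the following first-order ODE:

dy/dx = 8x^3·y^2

Separating variables and integrating:
-1/y = 2x^4 + C

General solution: y^-1 = -2x^4 + C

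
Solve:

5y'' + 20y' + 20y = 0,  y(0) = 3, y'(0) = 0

General solution: y = (C₁ + C₂x)e^(-2x)
Repeated root r = -2
Applying ICs: C₁ = 3, C₂ = 6
Particular solution: y = (3 + 6x)e^(-2x)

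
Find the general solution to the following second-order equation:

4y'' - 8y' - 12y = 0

Characteristic equation: 4r² - 8r - 12 = 0
Divide by 4: r² - 2r - 3 = 0
Roots: r = 3, -1 (distinct real)
General solution: y = C₁e^(3x) + C₂e^(-x)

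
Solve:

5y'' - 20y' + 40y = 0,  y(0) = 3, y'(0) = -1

General solution: y = e^(2x)(C₁cos(2x) + C₂sin(2x))
Complex roots r = 2 ± 2i
Applying ICs: C₁ = 3, C₂ = -7/2
Particular solution: y = e^(2x)(3cos(2x) - (7/2)sin(2x))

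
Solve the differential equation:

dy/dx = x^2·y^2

Separating variables and integrating:
-1/y = x^3/3 + C

General solution: y^-1 = (-1/3)x^3 + C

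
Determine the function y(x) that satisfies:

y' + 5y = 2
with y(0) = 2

General solution: y = 2/5 + Ce^(-5x)
Applying y(0) = 2: C = 2 - 2/5 = 8/5
Particular solution: y = 2/5 + (8/5)e^(-5x)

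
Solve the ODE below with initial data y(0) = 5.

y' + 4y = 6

General solution: y = 3/2 + Ce^(-4x)
Applying y(0) = 5: C = 5 - 3/2 = 7/2
Particular solution: y = 3/2 + (7/2)e^(-4x)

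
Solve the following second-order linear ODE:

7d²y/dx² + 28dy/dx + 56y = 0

Characteristic equation: 7r² + 28r + 56 = 0
Divide by 7: r² + 4r + 8 = 0
Roots: r = -2 ± 2i (complex conjugates)
General solution: y = e^(-2x)(C₁cos(2x) + C₂sin(2x))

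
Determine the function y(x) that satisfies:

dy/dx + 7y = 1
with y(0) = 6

General solution: y = 1/7 + Ce^(-7x)
Applying y(0) = 6: C = 6 - 1/7 = 41/7
Particular solution: y = 1/7 + (41/7)e^(-7x)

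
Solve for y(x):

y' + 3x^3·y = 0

Using integrating factor method:

General solution: y = Ce^(-3x^4/4)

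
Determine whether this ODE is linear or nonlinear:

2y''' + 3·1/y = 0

Nonlinear (1/y term)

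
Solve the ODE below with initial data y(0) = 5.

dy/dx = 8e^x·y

General solution: y = Ce^(8e^x)
Applying IC y(0) = 5:
Particular solution: y = 5e^(8(e^x - 1))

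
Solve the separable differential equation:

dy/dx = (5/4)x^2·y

Separating variables and integrating:
ln|y| = 5x^3/12 + C

General solution: y = Ce^(5x^3/12)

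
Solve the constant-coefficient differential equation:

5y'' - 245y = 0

Characteristic equation: 5r² - 245 = 0
Divide by 5: r² - 49 = 0
Roots: r = 7, -7 (distinct real)
General solution: y = C₁e^(7x) + C₂e^(-7x)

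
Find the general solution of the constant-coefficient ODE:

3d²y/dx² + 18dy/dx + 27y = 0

Characteristic equation: 3r² + 18r + 27 = 0
Divide by 3: r² + 6r + 9 = 0
Factored: (r + 3)² = 0
Repeated root: r = -3
General solution: y = (C₁ + C₂x)e^(-3x)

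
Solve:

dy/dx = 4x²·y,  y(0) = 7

General solution: y = Ce^(4x³/3)
Applying IC y(0) = 7:
Particular solution: y = 7e^(4x³/3)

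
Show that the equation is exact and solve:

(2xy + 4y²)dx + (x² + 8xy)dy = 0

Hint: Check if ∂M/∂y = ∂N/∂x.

Verify exactness: ∂M/∂y = ∂N/∂x ✓
Find F(x,y) such that ∂F/∂x = M, ∂F/∂y = N
Solution: x²y + 4xy² = C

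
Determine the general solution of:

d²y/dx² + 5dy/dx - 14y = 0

Characteristic equation: r² + 5r - 14 = 0
Roots: r = 2, -7 (distinct real)
General solution: y = C₁e^(2x) + C₂e^(-7x)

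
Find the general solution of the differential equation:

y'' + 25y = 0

Characteristic equation: r² + 25 = 0
Roots: r = ±5i (complex conjugates)
General solution: y = C₁cos(5x) + C₂sin(5x)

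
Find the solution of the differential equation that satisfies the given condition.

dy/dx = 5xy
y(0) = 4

General solution: y = Ce^(5x²/2)
Applying IC y(0) = 4:
Particular solution: y = 4e^(5x²/2)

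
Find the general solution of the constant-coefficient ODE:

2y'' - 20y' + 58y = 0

Characteristic equation: 2r² - 20r + 58 = 0
Divide by 2: r² - 10r + 29 = 0
Roots: r = 5 ± 2i (complex conjugates)
General solution: y = e^(5x)(C₁cos(2x) + C₂sin(2x))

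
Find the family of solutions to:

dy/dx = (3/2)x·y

Separating variables and integrating:
ln|y| = 3x^2/4 + C

General solution: y = Ce^(3x^2/4)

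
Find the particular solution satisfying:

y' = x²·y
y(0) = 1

General solution: y = Ce^(x³/3)
Applying IC y(0) = 1:
Particular solution: y = e^(x³/3)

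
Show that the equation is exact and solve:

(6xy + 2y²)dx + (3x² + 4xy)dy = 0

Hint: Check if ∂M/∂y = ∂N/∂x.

Verify exactness: ∂M/∂y = ∂N/∂x ✓
Find F(x,y) such that ∂F/∂x = M, ∂F/∂y = N
Solution: 3x²y + 2xy² = C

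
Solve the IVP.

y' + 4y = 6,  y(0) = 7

General solution: y = 3/2 + Ce^(-4x)
Applying y(0) = 7: C = 7 - 3/2 = 11/2
Particular solution: y = 3/2 + (11/2)e^(-4x)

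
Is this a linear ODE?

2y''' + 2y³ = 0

No. Nonlinear (y³ term)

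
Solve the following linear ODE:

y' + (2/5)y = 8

Using integrating factor method:

General solution: y = 20 + Ce^(-2x/5)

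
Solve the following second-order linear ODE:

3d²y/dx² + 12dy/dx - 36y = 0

Characteristic equation: 3r² + 12r - 36 = 0
Divide by 3: r² + 4r - 12 = 0
Roots: r = 2, -6 (distinct real)
General solution: y = C₁e^(2x) + C₂e^(-6x)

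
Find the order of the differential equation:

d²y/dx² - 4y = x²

The order is 2 (highest derivative is of order 2).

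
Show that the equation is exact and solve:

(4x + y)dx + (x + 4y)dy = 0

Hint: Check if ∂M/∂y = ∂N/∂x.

Verify exactness: ∂M/∂y = ∂N/∂x ✓
Find F(x,y) such that ∂F/∂x = M, ∂F/∂y = N
Solution: 2x² + xy + 2y² = C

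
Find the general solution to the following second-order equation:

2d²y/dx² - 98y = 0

Characteristic equation: 2r² - 98 = 0
Divide by 2: r² - 49 = 0
Roots: r = 7, -7 (distinct real)
General solution: y = C₁e^(7x) + C₂e^(-7x)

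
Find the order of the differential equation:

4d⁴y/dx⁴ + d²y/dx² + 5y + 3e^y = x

The order is 4 (highest derivative is of order 4).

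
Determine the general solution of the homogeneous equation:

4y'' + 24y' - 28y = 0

Characteristic equation: 4r² + 24r - 28 = 0
Divide by 4: r² + 6r - 7 = 0
Roots: r = 1, -7 (distinct real)
General solution: y = C₁e^x + C₂e^(-7x)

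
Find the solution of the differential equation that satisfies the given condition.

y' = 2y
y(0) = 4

General solution: y = Ce^(2x)
Applying IC y(0) = 4:
Particular solution: y = 4e^(2x)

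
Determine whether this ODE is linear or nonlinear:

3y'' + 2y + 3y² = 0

Nonlinear (y² term)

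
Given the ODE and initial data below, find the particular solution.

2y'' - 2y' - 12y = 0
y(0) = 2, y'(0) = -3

General solution: y = C₁e^(3x) + C₂e^(-2x)
Applying ICs: C₁ = 1/5, C₂ = 9/5
Particular solution: y = (1/5)e^(3x) + (9/5)e^(-2x)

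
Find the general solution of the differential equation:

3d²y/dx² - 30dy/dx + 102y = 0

Characteristic equation: 3r² - 30r + 102 = 0
Divide by 3: r² - 10r + 34 = 0
Roots: r = 5 ± 3i (complex conjugates)
General solution: y = e^(5x)(C₁cos(3x) + C₂sin(3x))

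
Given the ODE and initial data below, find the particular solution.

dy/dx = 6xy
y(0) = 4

General solution: y = Ce^(3x²)
Applying IC y(0) = 4:
Particular solution: y = 4e^(3x²)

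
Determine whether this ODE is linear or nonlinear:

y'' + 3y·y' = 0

Nonlinear (product y·y')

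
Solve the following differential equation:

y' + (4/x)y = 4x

Using integrating factor method:

General solution: y = (2/3)x^2 + Cx^(-4)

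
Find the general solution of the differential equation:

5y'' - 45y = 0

Characteristic equation: 5r² - 45 = 0
Divide by 5: r² - 9 = 0
Roots: r = 3, -3 (distinct real)
General solution: y = C₁e^(3x) + C₂e^(-3x)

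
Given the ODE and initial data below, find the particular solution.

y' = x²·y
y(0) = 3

General solution: y = Ce^(x³/3)
Applying IC y(0) = 3:
Particular solution: y = 3e^(x³/3)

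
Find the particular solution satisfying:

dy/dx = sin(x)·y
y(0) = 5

General solution: y = Ce^(-cos(x))
Applying IC y(0) = 5:
Particular solution: y = 5e^(1-cos(x))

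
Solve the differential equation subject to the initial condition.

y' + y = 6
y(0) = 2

General solution: y = 6 + Ce^(-x)
Applying y(0) = 2: C = 2 - 6 = -4
Particular solution: y = 6 - 4e^(-x)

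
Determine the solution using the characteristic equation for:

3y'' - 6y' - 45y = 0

Characteristic equation: 3r² - 6r - 45 = 0
Divide by 3: r² - 2r - 15 = 0
Roots: r = 5, -3 (distinct real)
General solution: y = C₁e^(5x) + C₂e^(-3x)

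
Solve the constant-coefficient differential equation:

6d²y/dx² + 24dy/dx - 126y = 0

Characteristic equation: 6r² + 24r - 126 = 0
Divide by 6: r² + 4r - 21 = 0
Roots: r = 3, -7 (distinct real)
General solution: y = C₁e^(3x) + C₂e^(-7x)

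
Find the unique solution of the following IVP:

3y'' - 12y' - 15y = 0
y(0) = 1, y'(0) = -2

General solution: y = C₁e^(5x) + C₂e^(-x)
Applying ICs: C₁ = -1/6, C₂ = 7/6
Particular solution: y = -(1/6)e^(5x) + (7/6)e^(-x)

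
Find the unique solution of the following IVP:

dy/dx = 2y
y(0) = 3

General solution: y = Ce^(2x)
Applying IC y(0) = 3:
Particular solution: y = 3e^(2x)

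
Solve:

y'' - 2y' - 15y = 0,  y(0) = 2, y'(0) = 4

General solution: y = C₁e^(5x) + C₂e^(-3x)
Applying ICs: C₁ = 5/4, C₂ = 3/4
Particular solution: y = (5/4)e^(5x) + (3/4)e^(-3x)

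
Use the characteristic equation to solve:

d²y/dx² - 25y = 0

Characteristic equation: r² - 25 = 0
Roots: r = 5, -5 (distinct real)
General solution: y = C₁e^(5x) + C₂e^(-5x)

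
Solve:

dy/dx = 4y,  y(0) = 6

General solution: y = Ce^(4x)
Applying IC y(0) = 6:
Particular solution: y = 6e^(4x)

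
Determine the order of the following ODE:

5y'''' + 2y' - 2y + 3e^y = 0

The order is 4 (highest derivative is of order 4).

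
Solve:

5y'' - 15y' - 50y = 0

Characteristic equation: 5r² - 15r - 50 = 0
Divide by 5: r² - 3r - 10 = 0
Roots: r = 5, -2 (distinct real)
General solution: y = C₁e^(5x) + C₂e^(-2x)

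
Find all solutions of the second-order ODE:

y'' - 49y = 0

Characteristic equation: r² - 49 = 0
Roots: r = 7, -7 (distinct real)
General solution: y = C₁e^(7x) + C₂e^(-7x)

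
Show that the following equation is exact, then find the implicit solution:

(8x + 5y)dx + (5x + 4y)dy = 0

Verify exactness: ∂M/∂y = ∂N/∂x ✓
Find F(x,y) such that ∂F/∂x = M, ∂F/∂y = N
Solution: 4x² + 5xy + 2y² = C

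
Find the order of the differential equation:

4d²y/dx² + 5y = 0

The order is 2 (highest derivative is of order 2).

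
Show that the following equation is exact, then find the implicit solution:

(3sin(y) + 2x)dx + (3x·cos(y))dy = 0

Verify exactness: ∂M/∂y = ∂N/∂x ✓
Find F(x,y) such that ∂F/∂x = M, ∂F/∂y = N
Solution: 3x·sin(y) + x² = C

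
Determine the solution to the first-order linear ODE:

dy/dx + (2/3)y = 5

Using integrating factor method:

General solution: y = 15/2 + Ce^(-2x/3)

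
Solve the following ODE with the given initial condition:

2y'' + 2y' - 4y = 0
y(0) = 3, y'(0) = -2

General solution: y = C₁e^x + C₂e^(-2x)
Applying ICs: C₁ = 4/3, C₂ = 5/3
Particular solution: y = (4/3)e^x + (5/3)e^(-2x)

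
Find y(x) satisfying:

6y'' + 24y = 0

Characteristic equation: 6r² + 24 = 0
Divide by 6: r² + 4 = 0
Roots: r = ±2i (complex conjugates)
General solution: y = C₁cos(2x) + C₂sin(2x)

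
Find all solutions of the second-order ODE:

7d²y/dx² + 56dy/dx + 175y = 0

Characteristic equation: 7r² + 56r + 175 = 0
Divide by 7: r² + 8r + 25 = 0
Roots: r = -4 ± 3i (complex conjugates)
General solution: y = e^(-4x)(C₁cos(3x) + C₂sin(3x))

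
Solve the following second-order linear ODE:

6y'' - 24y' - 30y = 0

Characteristic equation: 6r² - 24r - 30 = 0
Divide by 6: r² - 4r - 5 = 0
Roots: r = 5, -1 (distinct real)
General solution: y = C₁e^(5x) + C₂e^(-x)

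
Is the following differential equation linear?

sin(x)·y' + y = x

Yes. Linear (y and its derivatives appear to the first power only, no products of y terms)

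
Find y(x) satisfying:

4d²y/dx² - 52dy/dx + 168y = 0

Characteristic equation: 4r² - 52r + 168 = 0
Divide by 4: r² - 13r + 42 = 0
Roots: r = 6, 7 (distinct real)
General solution: y = C₁e^(6x) + C₂e^(7x)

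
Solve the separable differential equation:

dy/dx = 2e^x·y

Separating variables and integrating:
ln|y| = 2e^x + C

General solution: y = Ce^(2e^x)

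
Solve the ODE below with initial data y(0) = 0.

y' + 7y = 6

General solution: y = 6/7 + Ce^(-7x)
Applying y(0) = 0: C = 0 - 6/7 = -6/7
Particular solution: y = 6/7 - (6/7)e^(-7x)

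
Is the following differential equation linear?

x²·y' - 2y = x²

Yes. Linear (y and its derivatives appear to the first power only, no products of y terms)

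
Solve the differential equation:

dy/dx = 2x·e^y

Separating variables and integrating:
-e^(-y) = x² + C

General solution: y = -ln(C - x²)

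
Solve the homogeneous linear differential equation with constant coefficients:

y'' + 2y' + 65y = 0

Characteristic equation: r² + 2r + 65 = 0
Roots: r = -1 ± 8i (complex conjugates)
General solution: y = e^(-x)(C₁cos(8x) + C₂sin(8x))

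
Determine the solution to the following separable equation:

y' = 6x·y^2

Separating variables and integrating:
-1/y = 3x^2 + C

General solution: y^-1 = -3x^2 + C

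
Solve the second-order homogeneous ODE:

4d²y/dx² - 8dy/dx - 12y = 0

Characteristic equation: 4r² - 8r - 12 = 0
Divide by 4: r² - 2r - 3 = 0
Roots: r = 3, -1 (distinct real)
General solution: y = C₁e^(3x) + C₂e^(-x)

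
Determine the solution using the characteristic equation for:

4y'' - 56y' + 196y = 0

Characteristic equation: 4r² - 56r + 196 = 0
Divide by 4: r² - 14r + 49 = 0
Factored: (r - 7)² = 0
Repeated root: r = 7
General solution: y = (C₁ + C₂x)e^(7x)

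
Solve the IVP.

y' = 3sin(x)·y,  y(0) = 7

General solution: y = Ce^(-3cos(x))
Applying IC y(0) = 7:
Particular solution: y = 7e^(3(1-cos(x)))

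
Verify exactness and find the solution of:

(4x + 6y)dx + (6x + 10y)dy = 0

Verify exactness: ∂M/∂y = ∂N/∂x ✓
Find F(x,y) such that ∂F/∂x = M, ∂F/∂y = N
Solution: 2x² + 6xy + 5y² = C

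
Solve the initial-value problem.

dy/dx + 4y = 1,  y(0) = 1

General solution: y = 1/4 + Ce^(-4x)
Applying y(0) = 1: C = 1 - 1/4 = 3/4
Particular solution: y = 1/4 + (3/4)e^(-4x)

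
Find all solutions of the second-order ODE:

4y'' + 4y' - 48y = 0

Characteristic equation: 4r² + 4r - 48 = 0
Divide by 4: r² + r - 12 = 0
Roots: r = 3, -4 (distinct real)
General solution: y = C₁e^(3x) + C₂e^(-4x)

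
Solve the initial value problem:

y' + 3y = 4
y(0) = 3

General solution: y = 4/3 + Ce^(-3x)
Applying y(0) = 3: C = 3 - 4/3 = 5/3
Particular solution: y = 4/3 + (5/3)e^(-3x)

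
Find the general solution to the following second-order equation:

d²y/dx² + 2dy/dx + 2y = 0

Characteristic equation: r² + 2r + 2 = 0
Roots: r = -1 ± i (complex conjugates)
General solution: y = e^(-x)(C₁cos(x) + C₂sin(x))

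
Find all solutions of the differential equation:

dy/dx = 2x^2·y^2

Separating variables and integrating:
-1/y = 2x^3/3 + C

General solution: y^-1 = (-2/3)x^3 + C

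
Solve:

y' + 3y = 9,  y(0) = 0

General solution: y = 3 + Ce^(-3x)
Applying y(0) = 0: C = 0 - 3 = -3
Particular solution: y = 3 - 3e^(-3x)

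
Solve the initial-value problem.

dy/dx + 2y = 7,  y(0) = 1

General solution: y = 7/2 + Ce^(-2x)
Applying y(0) = 1: C = 1 - 7/2 = -5/2
Particular solution: y = 7/2 - (5/2)e^(-2x)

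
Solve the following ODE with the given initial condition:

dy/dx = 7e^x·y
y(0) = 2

General solution: y = Ce^(7e^x)
Applying IC y(0) = 2:
Particular solution: y = 2e^(7(e^x - 1))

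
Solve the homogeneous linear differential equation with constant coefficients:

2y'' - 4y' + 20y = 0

Characteristic equation: 2r² - 4r + 20 = 0
Divide by 2: r² - 2r + 10 = 0
Roots: r = 1 ± 3i (complex conjugates)
General solution: y = e^x(C₁cos(3x) + C₂sin(3x))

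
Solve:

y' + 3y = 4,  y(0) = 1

General solution: y = 4/3 + Ce^(-3x)
Applying y(0) = 1: C = 1 - 4/3 = -1/3
Particular solution: y = 4/3 - (1/3)e^(-3x)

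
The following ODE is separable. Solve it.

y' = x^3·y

Separating variables and integrating:
ln|y| = x^4/4 + C

General solution: y = Ce^(x^4/4)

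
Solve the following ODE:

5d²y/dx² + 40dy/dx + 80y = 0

Characteristic equation: 5r² + 40r + 80 = 0
Divide by 5: r² + 8r + 16 = 0
Factored: (r + 4)² = 0
Repeated root: r = -4
General solution: y = (C₁ + C₂x)e^(-4x)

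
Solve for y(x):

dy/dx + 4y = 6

Using integrating factor method:

General solution: y = 3/2 + Ce^(-4x)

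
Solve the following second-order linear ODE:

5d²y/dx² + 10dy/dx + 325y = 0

Characteristic equation: 5r² + 10r + 325 = 0
Divide by 5: r² + 2r + 65 = 0
Roots: r = -1 ± 8i (complex conjugates)
General solution: y = e^(-x)(C₁cos(8x) + C₂sin(8x))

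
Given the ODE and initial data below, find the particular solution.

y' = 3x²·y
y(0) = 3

General solution: y = Ce^(x³)
Applying IC y(0) = 3:
Particular solution: y = 3e^(x³)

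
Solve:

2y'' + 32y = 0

Characteristic equation: 2r² + 32 = 0
Divide by 2: r² + 16 = 0
Roots: r = ±4i (complex conjugates)
General solution: y = C₁cos(4x) + C₂sin(4x)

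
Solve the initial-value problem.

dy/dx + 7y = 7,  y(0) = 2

General solution: y = 1 + Ce^(-7x)
Applying y(0) = 2: C = 2 - 1 = 1
Particular solution: y = 1 + e^(-7x)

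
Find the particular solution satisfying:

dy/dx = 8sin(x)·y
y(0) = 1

General solution: y = Ce^(-8cos(x))
Applying IC y(0) = 1:
Particular solution: y = e^(8(1-cos(x)))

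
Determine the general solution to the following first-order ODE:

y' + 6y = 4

Using integrating factor method:

General solution: y = 2/3 + Ce^(-6x)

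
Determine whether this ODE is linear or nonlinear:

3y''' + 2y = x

Linear (y and its derivatives appear to the first power only, no products of y terms)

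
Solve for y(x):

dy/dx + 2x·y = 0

Using integrating factor method:

General solution: y = Ce^(-x^2)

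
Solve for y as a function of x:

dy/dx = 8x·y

Separating variables and integrating:
ln|y| = 4x^2 + C

General solution: y = Ce^(4x^2)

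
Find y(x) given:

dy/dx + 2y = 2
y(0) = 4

General solution: y = 1 + Ce^(-2x)
Applying y(0) = 4: C = 4 - 1 = 3
Particular solution: y = 1 + 3e^(-2x)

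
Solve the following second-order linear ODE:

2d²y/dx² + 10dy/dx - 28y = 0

Characteristic equation: 2r² + 10r - 28 = 0
Divide by 2: r² + 5r - 14 = 0
Roots: r = 2, -7 (distinct real)
General solution: y = C₁e^(2x) + C₂e^(-7x)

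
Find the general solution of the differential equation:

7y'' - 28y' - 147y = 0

Characteristic equation: 7r² - 28r - 147 = 0
Divide by 7: r² - 4r - 21 = 0
Roots: r = 7, -3 (distinct real)
General solution: y = C₁e^(7x) + C₂e^(-3x)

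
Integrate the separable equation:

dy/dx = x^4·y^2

Separating variables and integrating:
-1/y = x^5/5 + C

General solution: y^-1 = (-1/5)x^5 + C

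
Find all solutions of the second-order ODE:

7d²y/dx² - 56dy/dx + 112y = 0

Characteristic equation: 7r² - 56r + 112 = 0
Divide by 7: r² - 8r + 16 = 0
Factored: (r - 4)² = 0
Repeated root: r = 4
General solution: y = (C₁ + C₂x)e^(4x)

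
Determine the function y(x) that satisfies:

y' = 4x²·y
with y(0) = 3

General solution: y = Ce^(4x³/3)
Applying IC y(0) = 3:
Particular solution: y = 3e^(4x³/3)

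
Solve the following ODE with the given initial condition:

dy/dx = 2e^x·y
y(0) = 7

General solution: y = Ce^(2e^x)
Applying IC y(0) = 7:
Particular solution: y = 7e^(2(e^x - 1))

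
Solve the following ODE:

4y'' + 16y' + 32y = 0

Characteristic equation: 4r² + 16r + 32 = 0
Divide by 4: r² + 4r + 8 = 0
Roots: r = -2 ± 2i (complex conjugates)
General solution: y = e^(-2x)(C₁cos(2x) + C₂sin(2x))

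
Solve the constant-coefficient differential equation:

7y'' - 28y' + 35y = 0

Characteristic equation: 7r² - 28r + 35 = 0
Divide by 7: r² - 4r + 5 = 0
Roots: r = 2 ± i (complex conjugates)
General solution: y = e^(2x)(C₁cos(x) + C₂sin(x))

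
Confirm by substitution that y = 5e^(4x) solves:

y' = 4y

Verification:
y = 5e^(4x)
y' = 20e^(4x)
4y = 20e^(4x)
y' = 4y ✓

Yes, it is a solution.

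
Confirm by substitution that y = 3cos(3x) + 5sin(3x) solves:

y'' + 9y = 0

Verification:
y'' = -27cos(3x) - 45sin(3x)
y'' + 9y = 0 ✓

Yes, it is a solution.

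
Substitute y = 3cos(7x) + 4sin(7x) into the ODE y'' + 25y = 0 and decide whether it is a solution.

Verification:
y'' = -147cos(7x) - 196sin(7x)
y'' + 25y ≠ 0 (frequency mismatch: got 49 instead of 25)

No, it is not a solution.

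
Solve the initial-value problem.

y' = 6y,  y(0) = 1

General solution: y = Ce^(6x)
Applying IC y(0) = 1:
Particular solution: y = e^(6x)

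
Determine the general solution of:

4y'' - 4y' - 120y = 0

Characteristic equation: 4r² - 4r - 120 = 0
Divide by 4: r² - r - 30 = 0
Roots: r = 6, -5 (distinct real)
General solution: y = C₁e^(6x) + C₂e^(-5x)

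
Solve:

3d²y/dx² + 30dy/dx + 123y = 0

Characteristic equation: 3r² + 30r + 123 = 0
Divide by 3: r² + 10r + 41 = 0
Roots: r = -5 ± 4i (complex conjugates)
General solution: y = e^(-5x)(C₁cos(4x) + C₂sin(4x))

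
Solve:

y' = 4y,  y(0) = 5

General solution: y = Ce^(4x)
Applying IC y(0) = 5:
Particular solution: y = 5e^(4x)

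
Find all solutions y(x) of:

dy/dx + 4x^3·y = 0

Using integrating factor method:

General solution: y = Ce^(-x^4)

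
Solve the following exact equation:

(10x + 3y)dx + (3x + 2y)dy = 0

Verify exactness: ∂M/∂y = ∂N/∂x ✓
Find F(x,y) such that ∂F/∂x = M, ∂F/∂y = N
Solution: 5x² + 3xy + y² = C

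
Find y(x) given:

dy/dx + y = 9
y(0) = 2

General solution: y = 9 + Ce^(-x)
Applying y(0) = 2: C = 2 - 9 = -7
Particular solution: y = 9 - 7e^(-x)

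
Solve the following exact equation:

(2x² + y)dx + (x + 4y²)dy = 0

Verify exactness: ∂M/∂y = ∂N/∂x ✓
Find F(x,y) such that ∂F/∂x = M, ∂F/∂y = N
Solution: 2x³/3 + xy + 4y³/3 = C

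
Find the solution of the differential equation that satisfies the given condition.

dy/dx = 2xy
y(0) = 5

General solution: y = Ce^(x²)
Applying IC y(0) = 5:
Particular solution: y = 5e^(x²)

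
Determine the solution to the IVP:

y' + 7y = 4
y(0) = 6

General solution: y = 4/7 + Ce^(-7x)
Applying y(0) = 6: C = 6 - 4/7 = 38/7
Particular solution: y = 4/7 + (38/7)e^(-7x)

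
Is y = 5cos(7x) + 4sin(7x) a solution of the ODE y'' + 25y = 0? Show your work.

Verification:
y'' = -245cos(7x) - 196sin(7x)
y'' + 25y ≠ 0 (frequency mismatch: got 49 instead of 25)

No, it is not a solution.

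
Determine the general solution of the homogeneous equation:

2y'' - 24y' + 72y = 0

Characteristic equation: 2r² - 24r + 72 = 0
Divide by 2: r² - 12r + 36 = 0
Factored: (r - 6)² = 0
Repeated root: r = 6
General solution: y = (C₁ + C₂x)e^(6x)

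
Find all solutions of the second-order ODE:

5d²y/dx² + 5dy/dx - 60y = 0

Characteristic equation: 5r² + 5r - 60 = 0
Divide by 5: r² + r - 12 = 0
Roots: r = 3, -4 (distinct real)
General solution: y = C₁e^(3x) + C₂e^(-4x)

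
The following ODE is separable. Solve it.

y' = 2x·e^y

Separating variables and integrating:
-e^(-y) = x² + C

General solution: y = -ln(C - x²)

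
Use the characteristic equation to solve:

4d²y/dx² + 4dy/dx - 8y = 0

Characteristic equation: 4r² + 4r - 8 = 0
Divide by 4: r² + r - 2 = 0
Roots: r = 1, -2 (distinct real)
General solution: y = C₁e^x + C₂e^(-2x)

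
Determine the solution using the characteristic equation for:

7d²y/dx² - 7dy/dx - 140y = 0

Characteristic equation: 7r² - 7r - 140 = 0
Divide by 7: r² - r - 20 = 0
Roots: r = 5, -4 (distinct real)
General solution: y = C₁e^(5x) + C₂e^(-4x)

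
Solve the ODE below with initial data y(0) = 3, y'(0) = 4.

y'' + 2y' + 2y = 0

General solution: y = e^(-x)(C₁cos(x) + C₂sin(x))
Complex roots r = -1 ± i
Applying ICs: C₁ = 3, C₂ = 7
Particular solution: y = e^(-x)(3cos(x) + 7sin(x))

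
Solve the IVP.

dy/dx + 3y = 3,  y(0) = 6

General solution: y = 1 + Ce^(-3x)
Applying y(0) = 6: C = 6 - 1 = 5
Particular solution: y = 1 + 5e^(-3x)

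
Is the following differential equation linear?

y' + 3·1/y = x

No. Nonlinear (1/y term)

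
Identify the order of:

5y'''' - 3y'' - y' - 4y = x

The order is 4 (highest derivative is of order 4).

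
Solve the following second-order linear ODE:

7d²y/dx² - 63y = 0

Characteristic equation: 7r² - 63 = 0
Divide by 7: r² - 9 = 0
Roots: r = 3, -3 (distinct real)
General solution: y = C₁e^(3x) + C₂e^(-3x)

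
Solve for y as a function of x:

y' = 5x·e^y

Separating variables and integrating:
-e^(-y) = 5x²/2 + C

General solution: y = -ln(C - 5x²/2)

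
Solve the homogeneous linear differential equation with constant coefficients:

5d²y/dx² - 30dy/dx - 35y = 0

Characteristic equation: 5r² - 30r - 35 = 0
Divide by 5: r² - 6r - 7 = 0
Roots: r = 7, -1 (distinct real)
General solution: y = C₁e^(7x) + C₂e^(-x)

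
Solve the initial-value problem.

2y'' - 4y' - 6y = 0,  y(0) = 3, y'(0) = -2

General solution: y = C₁e^(3x) + C₂e^(-x)
Applying ICs: C₁ = 1/4, C₂ = 11/4
Particular solution: y = (1/4)e^(3x) + (11/4)e^(-x)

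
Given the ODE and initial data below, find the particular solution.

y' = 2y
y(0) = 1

General solution: y = Ce^(2x)
Applying IC y(0) = 1:
Particular solution: y = e^(2x)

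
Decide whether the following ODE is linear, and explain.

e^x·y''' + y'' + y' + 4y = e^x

Linear (y and its derivatives appear to the first power only, no products of y terms)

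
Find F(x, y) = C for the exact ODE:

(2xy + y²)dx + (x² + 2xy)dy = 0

Verify exactness: ∂M/∂y = ∂N/∂x ✓
Find F(x,y) such that ∂F/∂x = M, ∂F/∂y = N
Solution: x²y + xy² = C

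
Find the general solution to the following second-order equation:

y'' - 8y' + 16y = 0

Characteristic equation: r² - 8r + 16 = 0
Factored: (r - 4)² = 0
Repeated root: r = 4
General solution: y = (C₁ + C₂x)e^(4x)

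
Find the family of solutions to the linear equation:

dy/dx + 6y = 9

Using integrating factor method:

General solution: y = 3/2 + Ce^(-6x)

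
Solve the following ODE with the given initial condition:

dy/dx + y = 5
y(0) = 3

General solution: y = 5 + Ce^(-x)
Applying y(0) = 3: C = 3 - 5 = -2
Particular solution: y = 5 - 2e^(-x)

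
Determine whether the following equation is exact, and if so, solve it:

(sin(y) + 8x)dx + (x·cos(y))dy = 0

Verify exactness: ∂M/∂y = ∂N/∂x ✓
Find F(x,y) such that ∂F/∂x = M, ∂F/∂y = N
Solution: x·sin(y) + 4x² = C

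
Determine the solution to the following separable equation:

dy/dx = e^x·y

Separating variables and integrating:
ln|y| = e^x + C

General solution: y = Ce^(e^x)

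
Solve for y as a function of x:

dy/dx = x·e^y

Separating variables and integrating:
-e^(-y) = x²/2 + C

General solution: y = -ln(C - x²/2)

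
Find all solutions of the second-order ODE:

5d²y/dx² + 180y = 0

Characteristic equation: 5r² + 180 = 0
Divide by 5: r² + 36 = 0
Roots: r = ±6i (complex conjugates)
General solution: y = C₁cos(6x) + C₂sin(6x)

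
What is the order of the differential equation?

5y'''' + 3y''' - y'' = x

The order is 4 (highest derivative is of order 4).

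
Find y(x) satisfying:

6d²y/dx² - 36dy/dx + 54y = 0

Characteristic equation: 6r² - 36r + 54 = 0
Divide by 6: r² - 6r + 9 = 0
Factored: (r - 3)² = 0
Repeated root: r = 3
General solution: y = (C₁ + C₂x)e^(3x)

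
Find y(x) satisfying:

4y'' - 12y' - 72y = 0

Characteristic equation: 4r² - 12r - 72 = 0
Divide by 4: r² - 3r - 18 = 0
Roots: r = 6, -3 (distinct real)
General solution: y = C₁e^(6x) + C₂e^(-3x)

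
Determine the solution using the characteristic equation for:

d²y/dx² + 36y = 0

Characteristic equation: r² + 36 = 0
Roots: r = ±6i (complex conjugates)
General solution: y = C₁cos(6x) + C₂sin(6x)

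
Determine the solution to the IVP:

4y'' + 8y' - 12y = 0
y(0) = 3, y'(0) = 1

General solution: y = C₁e^x + C₂e^(-3x)
Applying ICs: C₁ = 5/2, C₂ = 1/2
Particular solution: y = (5/2)e^x + (1/2)e^(-3x)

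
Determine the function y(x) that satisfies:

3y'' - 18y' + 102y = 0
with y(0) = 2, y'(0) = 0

General solution: y = e^(3x)(C₁cos(5x) + C₂sin(5x))
Complex roots r = 3 ± 5i
Applying ICs: C₁ = 2, C₂ = -6/5
Particular solution: y = e^(3x)(2cos(5x) - (6/5)sin(5x))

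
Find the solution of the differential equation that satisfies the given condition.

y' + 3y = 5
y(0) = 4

General solution: y = 5/3 + Ce^(-3x)
Applying y(0) = 4: C = 4 - 5/3 = 7/3
Particular solution: y = 5/3 + (7/3)e^(-3x)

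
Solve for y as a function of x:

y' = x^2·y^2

Separating variables and integrating:
-1/y = x^3/3 + C

General solution: y^-1 = (-1/3)x^3 + C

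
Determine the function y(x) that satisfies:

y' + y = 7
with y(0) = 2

General solution: y = 7 + Ce^(-x)
Applying y(0) = 2: C = 2 - 7 = -5
Particular solution: y = 7 - 5e^(-x)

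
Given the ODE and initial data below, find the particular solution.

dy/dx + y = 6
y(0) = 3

General solution: y = 6 + Ce^(-x)
Applying y(0) = 3: C = 3 - 6 = -3
Particular solution: y = 6 - 3e^(-x)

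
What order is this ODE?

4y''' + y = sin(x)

The order is 3 (highest derivative is of order 3).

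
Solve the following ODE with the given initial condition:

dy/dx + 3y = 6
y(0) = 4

General solution: y = 2 + Ce^(-3x)
Applying y(0) = 4: C = 4 - 2 = 2
Particular solution: y = 2 + 2e^(-3x)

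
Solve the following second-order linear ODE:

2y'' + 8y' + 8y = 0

Characteristic equation: 2r² + 8r + 8 = 0
Divide by 2: r² + 4r + 4 = 0
Factored: (r + 2)² = 0
Repeated root: r = -2
General solution: y = (C₁ + C₂x)e^(-2x)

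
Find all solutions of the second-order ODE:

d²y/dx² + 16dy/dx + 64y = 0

Characteristic equation: r² + 16r + 64 = 0
Factored: (r + 8)² = 0
Repeated root: r = -8
General solution: y = (C₁ + C₂x)e^(-8x)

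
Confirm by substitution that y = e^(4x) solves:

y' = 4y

Verification:
y = e^(4x)
y' = 4e^(4x)
4y = 4e^(4x)
y' = 4y ✓

Yes, it is a solution.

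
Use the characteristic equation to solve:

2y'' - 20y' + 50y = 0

Characteristic equation: 2r² - 20r + 50 = 0
Divide by 2: r² - 10r + 25 = 0
Factored: (r - 5)² = 0
Repeated root: r = 5
General solution: y = (C₁ + C₂x)e^(5x)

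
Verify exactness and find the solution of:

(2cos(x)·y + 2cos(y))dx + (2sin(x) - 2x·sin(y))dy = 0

Verify exactness: ∂M/∂y = ∂N/∂x ✓
Find F(x,y) such that ∂F/∂x = M, ∂F/∂y = N
Solution: 2sin(x)·y + 2x·cos(y) = C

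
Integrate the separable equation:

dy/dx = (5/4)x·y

Separating variables and integrating:
ln|y| = 5x^2/8 + C

General solution: y = Ce^(5x^2/8)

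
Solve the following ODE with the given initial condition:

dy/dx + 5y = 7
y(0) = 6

General solution: y = 7/5 + Ce^(-5x)
Applying y(0) = 6: C = 6 - 7/5 = 23/5
Particular solution: y = 7/5 + (23/5)e^(-5x)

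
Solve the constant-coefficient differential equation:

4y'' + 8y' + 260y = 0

Characteristic equation: 4r² + 8r + 260 = 0
Divide by 4: r² + 2r + 65 = 0
Roots: r = -1 ± 8i (complex conjugates)
General solution: y = e^(-x)(C₁cos(8x) + C₂sin(8x))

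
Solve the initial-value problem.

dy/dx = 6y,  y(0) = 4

General solution: y = Ce^(6x)
Applying IC y(0) = 4:
Particular solution: y = 4e^(6x)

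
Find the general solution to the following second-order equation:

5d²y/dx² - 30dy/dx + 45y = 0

Characteristic equation: 5r² - 30r + 45 = 0
Divide by 5: r² - 6r + 9 = 0
Factored: (r - 3)² = 0
Repeated root: r = 3
General solution: y = (C₁ + C₂x)e^(3x)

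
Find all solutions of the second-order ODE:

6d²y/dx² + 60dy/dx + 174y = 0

Characteristic equation: 6r² + 60r + 174 = 0
Divide by 6: r² + 10r + 29 = 0
Roots: r = -5 ± 2i (complex conjugates)
General solution: y = e^(-5x)(C₁cos(2x) + C₂sin(2x))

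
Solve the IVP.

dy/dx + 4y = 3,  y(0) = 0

General solution: y = 3/4 + Ce^(-4x)
Applying y(0) = 0: C = 0 - 3/4 = -3/4
Particular solution: y = 3/4 - (3/4)e^(-4x)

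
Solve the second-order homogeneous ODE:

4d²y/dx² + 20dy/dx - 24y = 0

Characteristic equation: 4r² + 20r - 24 = 0
Divide by 4: r² + 5r - 6 = 0
Roots: r = 1, -6 (distinct real)
General solution: y = C₁e^x + C₂e^(-6x)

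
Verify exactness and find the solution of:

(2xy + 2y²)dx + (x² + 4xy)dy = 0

Verify exactness: ∂M/∂y = ∂N/∂x ✓
Find F(x,y) such that ∂F/∂x = M, ∂F/∂y = N
Solution: x²y + 2xy² = C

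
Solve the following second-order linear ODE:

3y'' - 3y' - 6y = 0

Characteristic equation: 3r² - 3r - 6 = 0
Divide by 3: r² - r - 2 = 0
Roots: r = 2, -1 (distinct real)
General solution: y = C₁e^(2x) + C₂e^(-x)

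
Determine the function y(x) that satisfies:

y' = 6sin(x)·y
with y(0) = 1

General solution: y = Ce^(-6cos(x))
Applying IC y(0) = 1:
Particular solution: y = e^(6(1-cos(x)))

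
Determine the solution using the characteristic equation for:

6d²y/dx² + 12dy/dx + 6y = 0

Characteristic equation: 6r² + 12r + 6 = 0
Divide by 6: r² + 2r + 1 = 0
Factored: (r + 1)² = 0
Repeated root: r = -1
General solution: y = (C₁ + C₂x)e^(-x)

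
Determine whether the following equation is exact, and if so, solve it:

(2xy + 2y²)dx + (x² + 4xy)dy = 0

Verify exactness: ∂M/∂y = ∂N/∂x ✓
Find F(x,y) such that ∂F/∂x = M, ∂F/∂y = N
Solution: x²y + 2xy² = C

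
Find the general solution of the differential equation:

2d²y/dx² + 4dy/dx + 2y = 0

Characteristic equation: 2r² + 4r + 2 = 0
Divide by 2: r² + 2r + 1 = 0
Factored: (r + 1)² = 0
Repeated root: r = -1
General solution: y = (C₁ + C₂x)e^(-x)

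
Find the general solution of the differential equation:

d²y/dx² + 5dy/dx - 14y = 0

Characteristic equation: r² + 5r - 14 = 0
Roots: r = 2, -7 (distinct real)
General solution: y = C₁e^(2x) + C₂e^(-7x)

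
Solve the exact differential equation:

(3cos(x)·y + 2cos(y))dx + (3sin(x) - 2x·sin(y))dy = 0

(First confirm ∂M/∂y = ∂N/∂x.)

Verify exactness: ∂M/∂y = ∂N/∂x ✓
Find F(x,y) such that ∂F/∂x = M, ∂F/∂y = N
Solution: 3sin(x)·y + 2x·cos(y) = C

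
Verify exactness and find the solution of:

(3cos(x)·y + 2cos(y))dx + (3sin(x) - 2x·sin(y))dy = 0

Verify exactness: ∂M/∂y = ∂N/∂x ✓
Find F(x,y) such that ∂F/∂x = M, ∂F/∂y = N
Solution: 3sin(x)·y + 2x·cos(y) = C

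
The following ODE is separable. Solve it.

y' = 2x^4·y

Separating variables and integrating:
ln|y| = 2x^5/5 + C

General solution: y = Ce^(2x^5/5)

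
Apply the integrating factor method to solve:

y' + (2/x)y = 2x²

Using integrating factor method:

General solution: y = (2/5)x^3 + Cx^(-2)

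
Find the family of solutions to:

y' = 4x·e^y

Separating variables and integrating:
-e^(-y) = 2x² + C

General solution: y = -ln(C - 2x²)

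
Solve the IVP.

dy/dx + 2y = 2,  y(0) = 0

General solution: y = 1 + Ce^(-2x)
Applying y(0) = 0: C = 0 - 1 = -1
Particular solution: y = 1 - e^(-2x)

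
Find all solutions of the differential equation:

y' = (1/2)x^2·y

Separating variables and integrating:
ln|y| = x^3/6 + C

General solution: y = Ce^(x^3/6)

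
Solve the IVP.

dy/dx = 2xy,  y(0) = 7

General solution: y = Ce^(x²)
Applying IC y(0) = 7:
Particular solution: y = 7e^(x²)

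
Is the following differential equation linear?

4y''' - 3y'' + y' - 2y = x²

Yes. Linear (y and its derivatives appear to the first power only, no products of y terms)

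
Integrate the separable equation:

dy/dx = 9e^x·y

Separating variables and integrating:
ln|y| = 9e^x + C

General solution: y = Ce^(9e^x)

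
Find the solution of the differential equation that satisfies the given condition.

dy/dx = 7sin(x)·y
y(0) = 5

General solution: y = Ce^(-7cos(x))
Applying IC y(0) = 5:
Particular solution: y = 5e^(7(1-cos(x)))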